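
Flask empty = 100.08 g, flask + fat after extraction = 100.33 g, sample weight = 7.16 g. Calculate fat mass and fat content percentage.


Fat mass = 100.33 - 100.08 = 0.25 g
Fat% = 0.25 / 7.16 x 100 = 3.5%


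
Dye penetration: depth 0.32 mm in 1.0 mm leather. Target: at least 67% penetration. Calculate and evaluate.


Penetration = 32.0%
Meets target: No

Penetration = 0.32 / 1.0 x 100 = 32.0%
Target: 67%
Meets target: No


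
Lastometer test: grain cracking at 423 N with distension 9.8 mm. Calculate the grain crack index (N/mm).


43.2 N/mm

Grain crack index = force / distension
Index = 423 / 9.8 = 43.2 N/mm


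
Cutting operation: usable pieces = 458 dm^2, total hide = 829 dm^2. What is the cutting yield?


Yield = usable / total x 100
Yield = 458 / 829 x 100 = 55.2%


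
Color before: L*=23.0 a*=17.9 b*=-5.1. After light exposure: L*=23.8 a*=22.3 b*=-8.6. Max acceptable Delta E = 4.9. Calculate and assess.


dL = 0.8, da = 4.4, db = -3.5
dE = sqrt((0.8)^2 + (4.4)^2 + (-3.5)^2) = 5.68
Max = 4.9
Passes: No


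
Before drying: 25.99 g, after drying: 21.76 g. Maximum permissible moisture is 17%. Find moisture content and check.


Moisture content = 16.3%
Acceptable: Yes


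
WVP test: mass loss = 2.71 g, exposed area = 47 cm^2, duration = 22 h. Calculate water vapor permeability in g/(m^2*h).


WVP = mass_loss / (area x time) x 10000
WVP = 2.71 / (47 x 22) x 10000
WVP = 2.71 / 1034 x 10000 = 26.21 g/(m^2*h)


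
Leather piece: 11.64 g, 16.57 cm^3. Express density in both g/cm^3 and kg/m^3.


0.702 g/cm^3
702 kg/m^3


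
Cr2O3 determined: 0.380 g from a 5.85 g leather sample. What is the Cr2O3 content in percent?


Cr2O3% = 0.380 / 5.85 x 100
Cr2O3% = 6.50%


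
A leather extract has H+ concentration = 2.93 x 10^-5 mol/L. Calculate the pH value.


pH = 4.53


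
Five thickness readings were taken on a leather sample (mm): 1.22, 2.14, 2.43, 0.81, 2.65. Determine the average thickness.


Sum = 1.22 + 2.14 + 2.43 + 0.81 + 2.65 = 9.25
Average = 9.25 / 5 = 1.85 mm


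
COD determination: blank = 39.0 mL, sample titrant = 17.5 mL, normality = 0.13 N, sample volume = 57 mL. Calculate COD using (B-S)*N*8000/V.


392.3 mg/L

COD = (39.0 - 17.5) x 0.13 x 8000 / 57
COD = 21.5 x 0.13 x 8000 / 57
COD = 392.3 mg/L


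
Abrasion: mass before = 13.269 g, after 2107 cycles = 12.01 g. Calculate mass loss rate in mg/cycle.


Mass loss = 13.269 - 12.01 = 1.259 g
Rate = 1.259 / 2107 x 1000 = 0.598 mg/cycle


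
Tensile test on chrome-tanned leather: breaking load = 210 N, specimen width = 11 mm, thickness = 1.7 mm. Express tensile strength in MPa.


11.23 MPa


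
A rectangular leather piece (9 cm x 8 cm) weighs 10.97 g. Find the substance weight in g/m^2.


Area = 9 x 8 = 72 cm^2
SW = 10.97 / 72 x 10000 = 1523.6 g/m^2


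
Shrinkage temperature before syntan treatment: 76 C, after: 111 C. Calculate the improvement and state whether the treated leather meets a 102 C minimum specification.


Improvement = 35 C
Meets 102 C spec: Yes

Improvement = 111 - 76 = 35 C
Spec check: 111 C >= 102 C? Yes


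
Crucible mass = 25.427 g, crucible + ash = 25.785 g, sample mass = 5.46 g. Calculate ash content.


Ash mass = 25.785 - 25.427 = 0.358 g
Ash% = 0.358 / 5.46 x 100 = 6.56%


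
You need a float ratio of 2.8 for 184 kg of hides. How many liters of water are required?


Water = hide weight x target ratio
Water = 184 x 2.8 = 515.2 L


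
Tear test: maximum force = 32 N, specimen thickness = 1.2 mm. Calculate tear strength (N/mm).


Tear strength = force / thickness
Tear = 32 / 1.2 = 26.7 N/mm


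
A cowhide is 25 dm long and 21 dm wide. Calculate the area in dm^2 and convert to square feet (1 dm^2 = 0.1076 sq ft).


Area = 25 x 21 = 525 dm^2
Conversion: 525 x 0.1076 = 56.49 sq ft


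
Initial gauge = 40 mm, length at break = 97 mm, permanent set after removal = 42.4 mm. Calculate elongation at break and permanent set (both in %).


Elongation at break = (97 - 40) / 40 x 100 = 142.5%
Permanent set = (42.4 - 40) / 40 x 100 = 6.0%


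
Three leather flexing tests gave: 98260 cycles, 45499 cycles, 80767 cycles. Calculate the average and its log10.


Average = 74842 cycles
log10 = 4.87

Average = (98260 + 45499 + 80767) / 3 = 74842 cycles
log10(74842) = 4.87


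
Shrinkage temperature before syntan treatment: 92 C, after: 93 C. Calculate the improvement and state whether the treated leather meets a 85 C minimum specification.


Improvement = 1 C
Meets 85 C spec: Yes

Improvement = 93 - 92 = 1 C
Spec check: 93 C >= 85 C? Yes


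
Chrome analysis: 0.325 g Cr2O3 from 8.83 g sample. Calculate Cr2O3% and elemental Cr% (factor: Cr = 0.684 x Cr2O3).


Cr2O3% = 0.325 / 8.83 x 100 = 3.68%
Cr% = 3.68 x 0.684 = 2.52%


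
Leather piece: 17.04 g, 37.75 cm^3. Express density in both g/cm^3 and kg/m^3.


Density = 17.04 / 37.75 = 0.451 g/cm^3
Convert: 0.451 x 1000 = 451 kg/m^3


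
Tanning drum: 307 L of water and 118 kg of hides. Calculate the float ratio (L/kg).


Float ratio = water / hide weight
Ratio = 307 / 118 = 2.6


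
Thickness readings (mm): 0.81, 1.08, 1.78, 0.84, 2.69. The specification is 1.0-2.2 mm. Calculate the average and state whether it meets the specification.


Average = 1.44 mm
Within specification: Yes

Sum = 7.20
Average = 7.20 / 5 = 1.44 mm
Specification range: 1.0 to 2.2 mm
Within spec: Yes


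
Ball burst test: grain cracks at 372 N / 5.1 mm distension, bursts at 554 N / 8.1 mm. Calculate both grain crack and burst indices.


Crack index = 72.9 N/mm
Burst index = 68.4 N/mm

Crack index = 372 / 5.1 = 72.9 N/mm
Burst index = 554 / 8.1 = 68.4 N/mm


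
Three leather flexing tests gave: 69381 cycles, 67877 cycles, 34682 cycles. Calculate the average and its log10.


Average = (69381 + 67877 + 34682) / 3 = 57313 cycles
log10(57313) = 4.76


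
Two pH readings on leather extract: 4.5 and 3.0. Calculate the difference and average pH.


Difference = |4.5 - 3.0| = 1.5
Average = (4.5 + 3.0) / 2 = 3.75


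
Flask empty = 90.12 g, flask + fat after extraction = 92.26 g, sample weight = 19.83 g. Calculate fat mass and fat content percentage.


Fat mass = 92.26 - 90.12 = 2.14 g
Fat% = 2.14 / 19.83 x 100 = 10.8%


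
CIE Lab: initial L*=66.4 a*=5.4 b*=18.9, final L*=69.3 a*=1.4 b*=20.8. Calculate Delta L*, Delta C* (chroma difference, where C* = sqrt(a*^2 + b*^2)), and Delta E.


Delta L* = 69.3 - 66.4 = 2.9
C1* = sqrt((5.4)^2 + (18.9)^2) = 19.656
C2* = sqrt((1.4)^2 + (20.8)^2) = 20.847
Delta C* = 20.847 - 19.656 = 1.19
Delta E = sqrt((2.9)^2 + (-4.0)^2 + (1.9)^2) = 5.29


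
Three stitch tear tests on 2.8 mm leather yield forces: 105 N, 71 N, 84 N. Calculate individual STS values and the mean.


STS1 = 105 / 2.8 = 37.5 N/mm
STS2 = 71 / 2.8 = 25.4 N/mm
STS3 = 84 / 2.8 = 30.0 N/mm
Mean = (37.5 + 25.4 + 30.0) / 3 = 31.0 N/mm


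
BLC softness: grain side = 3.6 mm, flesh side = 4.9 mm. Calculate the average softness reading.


4.25 mm


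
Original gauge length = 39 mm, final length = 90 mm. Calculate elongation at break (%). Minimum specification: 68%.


Extension = 90 - 39 = 51 mm
Elongation = 51 / 39 x 100 = 130.8%
Minimum required: 68%
Meets specification: Yes


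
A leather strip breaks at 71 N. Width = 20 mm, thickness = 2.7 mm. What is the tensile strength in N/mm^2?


Cross-sectional area = 20 x 2.7 = 54.0 mm^2
Tensile strength = 71 / 54.0 = 1.31 N/mm^2


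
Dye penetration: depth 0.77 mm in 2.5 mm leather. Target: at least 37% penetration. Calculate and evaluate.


Penetration = 0.77 / 2.5 x 100 = 30.8%
Target: 37%
Meets target: No


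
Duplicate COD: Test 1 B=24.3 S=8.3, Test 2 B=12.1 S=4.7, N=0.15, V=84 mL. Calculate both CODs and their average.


COD1 = (24.3 - 8.3) x 0.15 x 8000 / 84 = 228.6 mg/L
COD2 = (12.1 - 4.7) x 0.15 x 8000 / 84 = 105.7 mg/L
Average = (228.6 + 105.7) / 2 = 167.2 mg/L


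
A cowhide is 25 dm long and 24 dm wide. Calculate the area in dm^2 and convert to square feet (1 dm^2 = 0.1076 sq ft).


600 dm^2
64.56 sq ft

Area = 25 x 24 = 600 dm^2
Conversion: 600 x 0.1076 = 64.56 sq ft


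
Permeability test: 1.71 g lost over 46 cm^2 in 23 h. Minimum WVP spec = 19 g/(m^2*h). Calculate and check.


WVP = 16.16 g/(m^2*h)
Meets specification: No


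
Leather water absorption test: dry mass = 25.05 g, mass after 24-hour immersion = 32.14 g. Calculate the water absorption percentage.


Water absorbed = 32.14 - 25.05 = 7.09 g
WA% = 7.09 / 25.05 x 100 = 28.3%


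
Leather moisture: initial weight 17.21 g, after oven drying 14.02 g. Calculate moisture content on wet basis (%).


Moisture = 17.21 - 14.02 = 3.19 g
MC = 3.19 / 17.21 x 100 = 18.5%


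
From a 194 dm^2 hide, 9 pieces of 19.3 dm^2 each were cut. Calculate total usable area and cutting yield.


Total usable = 9 x 19.3 = 173.7 dm^2
Yield = 173.7 / 194 x 100 = 89.5%


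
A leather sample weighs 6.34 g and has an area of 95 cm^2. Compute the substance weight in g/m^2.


Substance weight = mass / area x 10000
SW = 6.34 / 95 x 10000
SW = 667.4 g/m^2


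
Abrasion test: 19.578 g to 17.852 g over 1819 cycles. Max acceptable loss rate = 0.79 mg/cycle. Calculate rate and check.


Loss = 19.578 - 17.852 = 1.726 g
Rate = 1.726 g / 1819 cycles x 1000 = 0.949 mg/cycle
Max = 0.79 mg/cycle
Passes: No


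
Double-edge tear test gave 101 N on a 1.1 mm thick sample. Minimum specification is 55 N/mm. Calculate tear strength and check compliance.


Tear strength = 91.8 N/mm
Compliant: Yes

Tear strength = 101 / 1.1 = 91.8 N/mm
Required minimum = 55 N/mm
Compliant: Yes


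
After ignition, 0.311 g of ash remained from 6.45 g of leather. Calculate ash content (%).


4.82%


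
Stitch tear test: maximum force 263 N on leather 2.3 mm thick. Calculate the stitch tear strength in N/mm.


Stitch tear strength = force / thickness
STS = 263 / 2.3 = 114.3 N/mm


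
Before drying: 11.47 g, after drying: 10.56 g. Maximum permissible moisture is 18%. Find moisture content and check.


Moisture content = 7.9%
Acceptable: Yes

MC = (11.47 - 10.56) / 11.47 x 100 = 7.9%
Maximum: 18%
Acceptable: Yes


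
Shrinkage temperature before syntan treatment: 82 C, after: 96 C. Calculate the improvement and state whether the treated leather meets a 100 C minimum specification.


Improvement = 14 C
Meets 100 C spec: No


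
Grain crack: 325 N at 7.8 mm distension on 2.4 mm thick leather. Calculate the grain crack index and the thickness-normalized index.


Crack index = 41.7 N/mm
Normalized index = 17.4 N/mm per mm

Crack index = 325 / 7.8 = 41.7 N/mm
Normalized = 41.7 / 2.4 = 17.4 N/mm per mm


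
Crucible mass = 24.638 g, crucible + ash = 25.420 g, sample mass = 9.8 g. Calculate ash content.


Ash mass = 0.782 g
Ash content = 7.98%


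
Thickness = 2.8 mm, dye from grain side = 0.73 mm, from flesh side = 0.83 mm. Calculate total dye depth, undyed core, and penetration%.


Total dyed = 0.73 + 0.83 = 1.56 mm
Undyed core = 2.8 - 1.56 = 1.24 mm
Penetration = 1.56 / 2.8 x 100 = 55.7%


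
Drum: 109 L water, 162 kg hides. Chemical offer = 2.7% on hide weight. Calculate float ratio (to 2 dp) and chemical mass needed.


Float ratio = 109 / 162 = 0.67
Chemical = 162 x 2.7 / 100 = 4.374 kg


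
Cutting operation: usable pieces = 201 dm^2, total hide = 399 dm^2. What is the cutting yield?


50.4%

Yield = usable / total x 100
Yield = 201 / 399 x 100 = 50.4%


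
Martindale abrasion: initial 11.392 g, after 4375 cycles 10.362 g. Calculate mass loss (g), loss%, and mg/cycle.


Mass loss = 1.030 g
Loss = 9.04%
Rate = 0.235 mg/cycle

Loss = 11.392 - 10.362 = 1.030 g
Loss% = 1.030 / 11.392 x 100 = 9.04%
Rate = 1.030 / 4375 x 1000 = 0.235 mg/cycle


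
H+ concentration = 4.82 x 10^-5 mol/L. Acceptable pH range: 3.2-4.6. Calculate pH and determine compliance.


pH = -log10(4.82 x 10^-5) = 4.32
Range: 3.2 to 4.6
Compliant: Yes


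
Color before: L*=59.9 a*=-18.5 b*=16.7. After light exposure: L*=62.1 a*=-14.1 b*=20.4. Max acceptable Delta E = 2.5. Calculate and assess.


Delta E = 6.16
Passes: No

dL = 2.2, da = 4.4, db = 3.7
dE = sqrt((2.2)^2 + (4.4)^2 + (3.7)^2) = 6.16
Max = 2.5
Passes: No


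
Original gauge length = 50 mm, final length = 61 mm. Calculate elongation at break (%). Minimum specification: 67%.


Elongation = 22.0%
Meets spec: No

Extension = 61 - 50 = 11 mm
Elongation = 11 / 50 x 100 = 22.0%
Minimum required: 67%
Meets specification: No


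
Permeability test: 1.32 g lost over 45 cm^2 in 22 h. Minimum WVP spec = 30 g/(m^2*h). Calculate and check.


WVP = 1.32 / (45 x 22) x 10000 = 13.33 g/(m^2*h)
Minimum: 30 g/(m^2*h)
Meets spec: No


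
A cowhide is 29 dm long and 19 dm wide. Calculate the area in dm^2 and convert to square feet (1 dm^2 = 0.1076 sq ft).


551 dm^2
59.29 sq ft

Area = 29 x 19 = 551 dm^2
Conversion: 551 x 0.1076 = 59.29 sq ft


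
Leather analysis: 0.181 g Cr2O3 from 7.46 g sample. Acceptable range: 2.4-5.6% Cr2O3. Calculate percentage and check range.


Cr2O3 = 2.43%
Within range: Yes


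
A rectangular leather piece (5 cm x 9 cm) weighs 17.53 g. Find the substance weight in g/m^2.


Area = 5 x 9 = 45 cm^2
SW = 17.53 / 45 x 10000 = 3895.6 g/m^2


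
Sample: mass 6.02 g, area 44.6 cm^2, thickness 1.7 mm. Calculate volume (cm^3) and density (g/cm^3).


Volume = 7.582 cm^3
Density = 0.794 g/cm^3

Thickness in cm = 1.7 / 10 = 0.17 cm
Volume = 44.6 x 0.17 = 7.582 cm^3
Density = 6.02 / 7.582 = 0.794 g/cm^3


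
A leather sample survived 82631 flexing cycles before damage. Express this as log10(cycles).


4.92

log10(82631) = 4.92


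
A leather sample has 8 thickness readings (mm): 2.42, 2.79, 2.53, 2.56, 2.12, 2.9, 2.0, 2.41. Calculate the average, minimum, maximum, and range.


Sum = 19.73
Average = 19.73 / 8 = 2.47 mm
Minimum = 2.0 mm
Maximum = 2.9 mm
Range = 2.9 - 2.0 = 0.90 mm


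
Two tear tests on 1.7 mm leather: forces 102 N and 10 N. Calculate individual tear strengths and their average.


Tear 1 = 60.0 N/mm
Tear 2 = 5.9 N/mm
Average = 33.0 N/mm

Tear 1 = 102 / 1.7 = 60.0 N/mm
Tear 2 = 10 / 1.7 = 5.9 N/mm
Average = (60.0 + 5.9) / 2 = 33.0 N/mm


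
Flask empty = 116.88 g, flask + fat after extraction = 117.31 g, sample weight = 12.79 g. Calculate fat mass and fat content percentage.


Fat mass = 117.31 - 116.88 = 0.43 g
Fat% = 0.43 / 12.79 x 100 = 3.4%


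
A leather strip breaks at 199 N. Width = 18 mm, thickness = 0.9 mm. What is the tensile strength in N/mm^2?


12.28 N/mm^2

Cross-sectional area = 18 x 0.9 = 16.2 mm^2
Tensile strength = 199 / 16.2 = 12.28 N/mm^2


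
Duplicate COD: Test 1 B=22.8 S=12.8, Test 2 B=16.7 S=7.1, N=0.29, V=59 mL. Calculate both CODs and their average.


COD1 = (22.8 - 12.8) x 0.29 x 8000 / 59 = 393.2 mg/L
COD2 = (16.7 - 7.1) x 0.29 x 8000 / 59 = 377.5 mg/L
Average = (393.2 + 377.5) / 2 = 385.4 mg/L


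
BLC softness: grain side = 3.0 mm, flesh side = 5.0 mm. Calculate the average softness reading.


4.00 mm

Average = (3.0 + 5.0) / 2
Average = 4.00 mm


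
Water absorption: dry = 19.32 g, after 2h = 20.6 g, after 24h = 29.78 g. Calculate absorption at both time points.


2h absorption = 6.6%
24h absorption = 54.1%

WA (2h) = (20.6 - 19.32) / 19.32 x 100 = 6.6%
WA (24h) = (29.78 - 19.32) / 19.32 x 100 = 54.1%


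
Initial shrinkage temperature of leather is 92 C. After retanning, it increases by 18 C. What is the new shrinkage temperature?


110 C


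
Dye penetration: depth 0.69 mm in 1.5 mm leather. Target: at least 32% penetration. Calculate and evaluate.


Penetration = 0.69 / 1.5 x 100 = 46.0%
Target: 32%
Meets target: Yes


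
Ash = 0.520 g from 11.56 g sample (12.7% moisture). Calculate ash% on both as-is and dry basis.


As-is ash% = 0.520 / 11.56 x 100 = 4.50%
Dry mass = 11.56 x (100 - 12.7) / 100 = 10.09188 g
Dry-basis ash% = 0.520 / 10.09188 x 100 = 5.15%


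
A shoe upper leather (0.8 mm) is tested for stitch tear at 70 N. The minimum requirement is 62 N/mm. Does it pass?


STS = 87.5 N/mm
Passes: Yes


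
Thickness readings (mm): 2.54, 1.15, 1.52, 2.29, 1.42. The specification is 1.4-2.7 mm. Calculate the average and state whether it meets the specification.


Sum = 8.92
Average = 8.92 / 5 = 1.78 mm
Specification range: 1.4 to 2.7 mm
Within spec: Yes


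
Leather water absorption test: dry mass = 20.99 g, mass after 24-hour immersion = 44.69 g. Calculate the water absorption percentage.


112.9%

Water absorbed = 44.69 - 20.99 = 23.70 g
WA% = 23.70 / 20.99 x 100 = 112.9%


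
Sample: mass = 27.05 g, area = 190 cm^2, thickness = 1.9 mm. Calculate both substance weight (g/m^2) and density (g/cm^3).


SW = 27.05 / 190 x 10000 = 1423.7 g/m^2
Volume = 190 x 1.9 / 10 = 36.10 cm^3
Density = 27.05 / 36.10 = 0.749 g/cm^3


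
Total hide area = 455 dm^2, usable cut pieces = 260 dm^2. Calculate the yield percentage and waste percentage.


Yield = 260 / 455 x 100 = 57.1%
Waste = 455 - 260 = 195 dm^2
Waste% = 100 - 57.1 = 42.9%


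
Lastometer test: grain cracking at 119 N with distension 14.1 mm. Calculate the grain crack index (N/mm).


8.4 N/mm


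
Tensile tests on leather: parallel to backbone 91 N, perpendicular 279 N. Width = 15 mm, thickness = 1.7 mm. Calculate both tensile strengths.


Parallel = 3.57 N/mm^2
Perpendicular = 10.94 N/mm^2

Area = 15 x 1.7 = 25.5 mm^2
TS (parallel) = 91 / 25.5 = 3.57 N/mm^2
TS (perpendicular) = 279 / 25.5 = 10.94 N/mm^2


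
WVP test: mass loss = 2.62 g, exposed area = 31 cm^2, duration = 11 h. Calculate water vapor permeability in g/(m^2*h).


76.83 g/(m^2*h)


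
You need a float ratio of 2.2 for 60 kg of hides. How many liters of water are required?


132.0 L

Water = hide weight x target ratio
Water = 60 x 2.2 = 132.0 L


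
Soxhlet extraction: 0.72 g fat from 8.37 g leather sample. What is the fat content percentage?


8.6%

Fat content = 0.72 / 8.37 x 100
Fat = 8.6%


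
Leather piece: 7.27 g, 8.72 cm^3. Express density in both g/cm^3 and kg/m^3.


0.834 g/cm^3
834 kg/m^3


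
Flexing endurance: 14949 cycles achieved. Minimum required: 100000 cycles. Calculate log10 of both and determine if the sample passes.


log10(14949) = 4.17
log10(100000) = 5.00
Passes: No


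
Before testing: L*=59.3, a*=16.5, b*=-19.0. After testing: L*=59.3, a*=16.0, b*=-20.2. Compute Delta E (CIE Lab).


Delta E = 1.30

dL = 59.3 - 59.3 = 0.0
da = 16.0 - 16.5 = -0.5
db = -20.2 - (-19.0) = -1.2
dE = sqrt((0.0)^2 + (-0.5)^2 + (-1.2)^2) = 1.30


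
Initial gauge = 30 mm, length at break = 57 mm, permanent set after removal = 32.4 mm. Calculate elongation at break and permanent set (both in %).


Elongation at break = (57 - 30) / 30 x 100 = 90.0%
Permanent set = (32.4 - 30) / 30 x 100 = 8.0%


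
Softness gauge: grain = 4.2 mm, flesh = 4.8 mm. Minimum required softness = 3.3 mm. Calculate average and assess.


Average = (4.2 + 4.8) / 2 = 4.50 mm
Minimum = 3.3 mm
Meets requirement: Yes


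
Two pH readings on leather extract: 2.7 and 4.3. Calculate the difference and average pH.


Difference = |2.7 - 4.3| = 1.6
Average = (2.7 + 4.3) / 2 = 3.50


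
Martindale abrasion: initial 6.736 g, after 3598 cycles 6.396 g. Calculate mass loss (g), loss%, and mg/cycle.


Mass loss = 0.340 g
Loss = 5.05%
Rate = 0.094 mg/cycle

Loss = 6.736 - 6.396 = 0.340 g
Loss% = 0.340 / 6.736 x 100 = 5.05%
Rate = 0.340 / 3598 x 1000 = 0.094 mg/cycle


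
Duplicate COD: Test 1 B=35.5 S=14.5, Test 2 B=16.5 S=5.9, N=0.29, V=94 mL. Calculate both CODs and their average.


COD1 = (35.5 - 14.5) x 0.29 x 8000 / 94 = 518.3 mg/L
COD2 = (16.5 - 5.9) x 0.29 x 8000 / 94 = 261.6 mg/L
Average = (518.3 + 261.6) / 2 = 390.0 mg/L


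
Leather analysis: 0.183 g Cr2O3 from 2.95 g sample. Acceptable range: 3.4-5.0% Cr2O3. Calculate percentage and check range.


Cr2O3% = 0.183 / 2.95 x 100 = 6.20%
Acceptable range: 3.4 to 5.0%
Within range: No


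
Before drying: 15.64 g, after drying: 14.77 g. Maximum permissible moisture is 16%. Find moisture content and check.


MC = (15.64 - 14.77) / 15.64 x 100 = 5.6%
Maximum: 16%
Acceptable: Yes


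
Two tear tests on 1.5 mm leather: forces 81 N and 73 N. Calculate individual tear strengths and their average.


Tear 1 = 81 / 1.5 = 54.0 N/mm
Tear 2 = 73 / 1.5 = 48.7 N/mm
Average = (54.0 + 48.7) / 2 = 51.4 N/mm


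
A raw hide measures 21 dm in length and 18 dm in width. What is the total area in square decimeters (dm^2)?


378 dm^2

Area = length x width
Area = 21 x 18 = 378 dm^2


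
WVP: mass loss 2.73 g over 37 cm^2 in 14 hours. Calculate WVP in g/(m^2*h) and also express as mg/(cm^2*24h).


WVP = 52.70 g/(m^2*h)
Daily rate = 126.49 mg/(cm^2*24h)

WVP = 2.73 / (37 x 14) x 10000 = 52.70 g/(m^2*h)
Mass loss in mg = 2.73 x 1000 = 2730 mg
Per cm^2 per 24h in mg: 2730 x 24 / (37 x 14) = 65520 / 518 = 126.49 mg/(cm^2*24h)


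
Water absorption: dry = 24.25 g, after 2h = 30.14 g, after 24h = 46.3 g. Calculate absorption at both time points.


WA (2h) = (30.14 - 24.25) / 24.25 x 100 = 24.3%
WA (24h) = (46.3 - 24.25) / 24.25 x 100 = 90.9%


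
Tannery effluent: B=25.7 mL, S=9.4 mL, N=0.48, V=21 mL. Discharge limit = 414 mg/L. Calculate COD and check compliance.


COD = 2980.6 mg/L
Compliant: No

COD = (25.7 - 9.4) x 0.48 x 8000 / 21 = 2980.6 mg/L
Limit: 414 mg/L
Compliant: No


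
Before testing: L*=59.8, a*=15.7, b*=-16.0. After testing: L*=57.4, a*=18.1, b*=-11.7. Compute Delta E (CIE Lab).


Delta E = 5.48

dL = 57.4 - 59.8 = -2.4
da = 18.1 - 15.7 = 2.4
db = -11.7 - (-16.0) = 4.3
dE = sqrt((-2.4)^2 + (2.4)^2 + (4.3)^2) = 5.48


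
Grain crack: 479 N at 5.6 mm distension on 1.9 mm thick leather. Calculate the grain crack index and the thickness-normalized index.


Crack index = 85.5 N/mm
Normalized index = 45.0 N/mm per mm

Crack index = 479 / 5.6 = 85.5 N/mm
Normalized = 85.5 / 1.9 = 45.0 N/mm per mm


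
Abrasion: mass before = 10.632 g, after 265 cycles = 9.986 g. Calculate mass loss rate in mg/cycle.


Mass loss = 10.632 - 9.986 = 0.646 g
Rate = 0.646 / 265 x 1000 = 2.438 mg/cycle


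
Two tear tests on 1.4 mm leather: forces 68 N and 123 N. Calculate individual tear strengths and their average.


Tear 1 = 48.6 N/mm
Tear 2 = 87.9 N/mm
Average = 68.3 N/mm

Tear 1 = 68 / 1.4 = 48.6 N/mm
Tear 2 = 123 / 1.4 = 87.9 N/mm
Average = (48.6 + 87.9) / 2 = 68.3 N/mm


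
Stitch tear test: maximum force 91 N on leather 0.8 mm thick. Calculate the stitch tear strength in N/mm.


Stitch tear strength = force / thickness
STS = 91 / 0.8 = 113.8 N/mm


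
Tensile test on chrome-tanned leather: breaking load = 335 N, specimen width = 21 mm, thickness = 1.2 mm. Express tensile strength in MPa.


Cross-section = 21 x 1.2 = 25.2 mm^2
TS = 335 / 25.2 = 13.29 MPa
(1 N/mm^2 = 1 MPa)


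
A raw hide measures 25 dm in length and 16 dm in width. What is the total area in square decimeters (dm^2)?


400 dm^2

Area = length x width
Area = 25 x 16 = 400 dm^2


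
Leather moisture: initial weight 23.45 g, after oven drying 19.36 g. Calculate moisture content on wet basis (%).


17.4%

Moisture = 23.45 - 19.36 = 4.09 g
MC = 4.09 / 23.45 x 100 = 17.4%


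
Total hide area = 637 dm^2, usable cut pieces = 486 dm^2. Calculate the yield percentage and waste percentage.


Yield = 486 / 637 x 100 = 76.3%
Waste = 637 - 486 = 151 dm^2
Waste% = 100 - 76.3 = 23.7%


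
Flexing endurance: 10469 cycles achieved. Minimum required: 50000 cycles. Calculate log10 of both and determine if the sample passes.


Achieved: log10 = 4.02
Required: log10 = 4.70
Passes: No


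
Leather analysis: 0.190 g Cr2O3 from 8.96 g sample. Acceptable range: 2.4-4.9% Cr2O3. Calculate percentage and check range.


Cr2O3% = 0.190 / 8.96 x 100 = 2.12%
Acceptable range: 2.4 to 4.9%
Within range: No


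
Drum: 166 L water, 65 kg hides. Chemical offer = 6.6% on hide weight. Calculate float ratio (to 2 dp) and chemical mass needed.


Float ratio = 166 / 65 = 2.55
Chemical = 65 x 6.6 / 100 = 4.29 kg


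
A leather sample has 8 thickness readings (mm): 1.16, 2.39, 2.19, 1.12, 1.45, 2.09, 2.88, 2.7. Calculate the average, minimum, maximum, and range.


Sum = 15.98
Average = 15.98 / 8 = 2.00 mm
Minimum = 1.12 mm
Maximum = 2.88 mm
Range = 2.88 - 1.12 = 1.76 mm


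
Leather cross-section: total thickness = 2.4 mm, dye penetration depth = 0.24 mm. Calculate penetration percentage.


Penetration% = 0.24 / 2.4 x 100
Penetration = 10.0%


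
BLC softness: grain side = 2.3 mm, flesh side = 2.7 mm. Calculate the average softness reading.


2.50 mm


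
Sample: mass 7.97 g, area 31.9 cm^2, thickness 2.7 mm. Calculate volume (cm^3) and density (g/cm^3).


Thickness in cm = 2.7 / 10 = 0.27 cm
Volume = 31.9 x 0.27 = 8.613 cm^3
Density = 7.97 / 8.613 = 0.925 g/cm^3


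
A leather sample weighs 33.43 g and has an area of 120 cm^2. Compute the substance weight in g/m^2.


2785.8 g/m^2


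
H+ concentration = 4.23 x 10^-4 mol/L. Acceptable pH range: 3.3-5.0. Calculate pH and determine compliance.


pH = 3.37
Compliant: Yes

pH = -log10(4.23 x 10^-4) = 3.37
Range: 3.3 to 5.0
Compliant: Yes


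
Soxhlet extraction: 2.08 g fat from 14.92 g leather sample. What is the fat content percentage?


Fat content = 2.08 / 14.92 x 100
Fat = 13.9%


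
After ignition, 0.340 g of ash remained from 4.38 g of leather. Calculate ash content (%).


Ash% = 0.340 / 4.38 x 100
Ash% = 7.76%


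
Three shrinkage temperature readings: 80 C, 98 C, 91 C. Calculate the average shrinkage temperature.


Average = (80 + 98 + 91) / 3
Average = 269 / 3 = 89.7 C


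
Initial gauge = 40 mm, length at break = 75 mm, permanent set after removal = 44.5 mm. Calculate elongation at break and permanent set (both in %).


Elongation at break = (75 - 40) / 40 x 100 = 87.5%
Permanent set = (44.5 - 40) / 40 x 100 = 11.3%


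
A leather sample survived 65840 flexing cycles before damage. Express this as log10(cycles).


4.82

log10(65840) = 4.82


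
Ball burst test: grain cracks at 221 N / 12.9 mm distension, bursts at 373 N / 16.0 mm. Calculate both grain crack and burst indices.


Crack index = 221 / 12.9 = 17.1 N/mm
Burst index = 373 / 16.0 = 23.3 N/mm


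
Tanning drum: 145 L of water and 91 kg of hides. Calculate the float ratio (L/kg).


Float ratio = water / hide weight
Ratio = 145 / 91 = 1.6


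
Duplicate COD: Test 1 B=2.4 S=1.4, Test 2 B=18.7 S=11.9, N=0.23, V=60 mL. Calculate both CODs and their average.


COD1 = (2.4 - 1.4) x 0.23 x 8000 / 60 = 30.7 mg/L
COD2 = (18.7 - 11.9) x 0.23 x 8000 / 60 = 208.5 mg/L
Average = (30.7 + 208.5) / 2 = 119.6 mg/L


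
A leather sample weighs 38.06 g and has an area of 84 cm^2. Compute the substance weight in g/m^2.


4531.0 g/m^2


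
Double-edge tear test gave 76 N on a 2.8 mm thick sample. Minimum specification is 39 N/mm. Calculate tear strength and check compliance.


Tear strength = 76 / 2.8 = 27.1 N/mm
Required minimum = 39 N/mm
Compliant: No


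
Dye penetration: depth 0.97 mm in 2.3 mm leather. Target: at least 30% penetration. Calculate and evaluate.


Penetration = 0.97 / 2.3 x 100 = 42.2%
Target: 30%
Meets target: Yes


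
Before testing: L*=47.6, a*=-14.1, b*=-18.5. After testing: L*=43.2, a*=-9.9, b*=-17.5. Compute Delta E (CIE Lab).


Delta E = 6.16

dL = 43.2 - 47.6 = -4.4
da = -9.9 - (-14.1) = 4.2
db = -17.5 - (-18.5) = 1.0
dE = sqrt((-4.4)^2 + (4.2)^2 + (1.0)^2) = 6.16


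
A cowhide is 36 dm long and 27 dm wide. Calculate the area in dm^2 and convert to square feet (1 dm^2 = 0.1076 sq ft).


972 dm^2
104.59 sq ft


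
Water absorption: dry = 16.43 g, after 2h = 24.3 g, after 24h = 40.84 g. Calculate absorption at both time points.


2h absorption = 47.9%
24h absorption = 148.6%

WA (2h) = (24.3 - 16.43) / 16.43 x 100 = 47.9%
WA (24h) = (40.84 - 16.43) / 16.43 x 100 = 148.6%


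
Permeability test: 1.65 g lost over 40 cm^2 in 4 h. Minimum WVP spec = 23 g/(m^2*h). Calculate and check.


WVP = 103.13 g/(m^2*h)
Meets specification: Yes


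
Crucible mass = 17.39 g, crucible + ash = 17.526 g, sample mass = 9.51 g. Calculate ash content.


Ash mass = 17.526 - 17.39 = 0.136 g
Ash% = 0.136 / 9.51 x 100 = 1.43%


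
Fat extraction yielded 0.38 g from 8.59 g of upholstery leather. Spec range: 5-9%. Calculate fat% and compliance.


Fat% = 0.38 / 8.59 x 100 = 4.4%
Spec range: 5-9%
Compliant: No


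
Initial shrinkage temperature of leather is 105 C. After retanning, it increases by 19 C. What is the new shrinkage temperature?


New Ts = 105 + 19 = 124 C


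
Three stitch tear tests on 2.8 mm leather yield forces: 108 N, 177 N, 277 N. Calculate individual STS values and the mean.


STS1 = 108 / 2.8 = 38.6 N/mm
STS2 = 177 / 2.8 = 63.2 N/mm
STS3 = 277 / 2.8 = 98.9 N/mm
Mean = (38.6 + 63.2 + 98.9) / 3 = 66.9 N/mm


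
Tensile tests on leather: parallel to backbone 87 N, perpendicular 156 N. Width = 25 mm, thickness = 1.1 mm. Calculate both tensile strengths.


Parallel = 3.16 N/mm^2
Perpendicular = 5.67 N/mm^2

Area = 25 x 1.1 = 27.5 mm^2
TS (parallel) = 87 / 27.5 = 3.16 N/mm^2
TS (perpendicular) = 156 / 27.5 = 5.67 N/mm^2


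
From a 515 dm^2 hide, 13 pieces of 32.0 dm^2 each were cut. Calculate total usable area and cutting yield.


Usable area = 416.0 dm^2
Yield = 80.8%

Total usable = 13 x 32.0 = 416.0 dm^2
Yield = 416.0 / 515 x 100 = 80.8%


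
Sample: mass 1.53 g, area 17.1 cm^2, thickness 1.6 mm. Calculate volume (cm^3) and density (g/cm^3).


Volume = 2.736 cm^3
Density = 0.559 g/cm^3

Thickness in cm = 1.6 / 10 = 0.16 cm
Volume = 17.1 x 0.16 = 2.736 cm^3
Density = 1.53 / 2.736 = 0.559 g/cm^3


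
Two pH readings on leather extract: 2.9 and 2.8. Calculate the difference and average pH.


Difference = |2.9 - 2.8| = 0.1
Average = (2.9 + 2.8) / 2 = 2.85


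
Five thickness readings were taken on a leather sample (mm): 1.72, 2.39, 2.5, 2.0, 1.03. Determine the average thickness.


Sum = 1.72 + 2.39 + 2.5 + 2.0 + 1.03 = 9.64
Average = 9.64 / 5 = 1.93 mm


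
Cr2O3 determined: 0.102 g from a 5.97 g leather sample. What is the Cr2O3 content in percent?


Cr2O3% = 0.102 / 5.97 x 100
Cr2O3% = 1.71%


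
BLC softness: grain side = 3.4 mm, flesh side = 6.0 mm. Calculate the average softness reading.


Average = (3.4 + 6.0) / 2
Average = 4.70 mm


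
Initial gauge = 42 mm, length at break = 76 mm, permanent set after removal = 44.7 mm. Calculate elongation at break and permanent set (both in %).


Elongation at break = 81.0%
Permanent set = 6.4%


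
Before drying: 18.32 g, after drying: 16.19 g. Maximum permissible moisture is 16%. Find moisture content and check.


Moisture content = 11.6%
Acceptable: Yes

MC = (18.32 - 16.19) / 18.32 x 100 = 11.6%
Maximum: 16%
Acceptable: Yes


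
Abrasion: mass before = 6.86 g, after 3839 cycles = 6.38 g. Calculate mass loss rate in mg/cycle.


0.125 mg/cycle

Mass loss = 6.86 - 6.38 = 0.480 g
Rate = 0.480 / 3839 x 1000 = 0.125 mg/cycle


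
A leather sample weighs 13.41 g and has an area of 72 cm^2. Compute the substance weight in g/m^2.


1862.5 g/m^2

Substance weight = mass / area x 10000
SW = 13.41 / 72 x 10000
SW = 1862.5 g/m^2


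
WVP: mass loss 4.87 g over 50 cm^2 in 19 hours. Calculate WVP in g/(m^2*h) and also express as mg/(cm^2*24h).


WVP = 4.87 / (50 x 19) x 10000 = 51.26 g/(m^2*h)
Mass loss in mg = 4.87 x 1000 = 4870 mg
Per cm^2 per 24h in mg: 4870 x 24 / (50 x 19) = 116880 / 950 = 123.03 mg/(cm^2*24h)


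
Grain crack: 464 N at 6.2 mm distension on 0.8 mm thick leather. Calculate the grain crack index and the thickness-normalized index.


Crack index = 74.8 N/mm
Normalized index = 93.5 N/mm per mm


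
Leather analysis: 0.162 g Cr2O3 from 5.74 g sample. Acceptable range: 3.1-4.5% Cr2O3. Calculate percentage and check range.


Cr2O3% = 0.162 / 5.74 x 100 = 2.82%
Acceptable range: 3.1 to 4.5%
Within range: No


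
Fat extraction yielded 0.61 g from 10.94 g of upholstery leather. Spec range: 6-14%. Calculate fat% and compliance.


Fat content = 5.6%
Compliant: No

Fat% = 0.61 / 10.94 x 100 = 5.6%
Spec range: 6-14%
Compliant: No


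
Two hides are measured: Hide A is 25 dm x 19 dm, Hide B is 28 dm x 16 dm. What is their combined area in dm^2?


923 dm^2


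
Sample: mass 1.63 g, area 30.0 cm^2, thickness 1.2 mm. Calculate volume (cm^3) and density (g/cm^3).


Thickness in cm = 1.2 / 10 = 0.12 cm
Volume = 30.0 x 0.12 = 3.600 cm^3
Density = 1.63 / 3.600 = 0.453 g/cm^3


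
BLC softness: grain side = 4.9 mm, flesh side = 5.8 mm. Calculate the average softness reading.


5.35 mm


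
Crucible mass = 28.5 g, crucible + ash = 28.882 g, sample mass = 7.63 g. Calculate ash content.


Ash mass = 28.882 - 28.5 = 0.382 g
Ash% = 0.382 / 7.63 x 100 = 5.01%


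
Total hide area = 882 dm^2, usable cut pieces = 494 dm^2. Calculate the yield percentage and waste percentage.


Yield = 56.0%
Waste = 44.0%


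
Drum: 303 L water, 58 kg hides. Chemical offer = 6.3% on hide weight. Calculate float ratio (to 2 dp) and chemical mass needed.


Float ratio = 5.22
Chemical needed = 3.654 kg


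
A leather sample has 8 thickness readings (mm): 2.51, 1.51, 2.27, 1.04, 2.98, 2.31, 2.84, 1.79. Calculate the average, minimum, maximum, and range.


Average = 2.16 mm
Min = 1.04 mm
Max = 2.98 mm
Range = 1.94 mm


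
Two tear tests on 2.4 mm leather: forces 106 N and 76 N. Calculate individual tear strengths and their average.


Tear 1 = 44.2 N/mm
Tear 2 = 31.7 N/mm
Average = 38.0 N/mm


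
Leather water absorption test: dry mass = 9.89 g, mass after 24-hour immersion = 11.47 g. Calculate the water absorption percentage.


Water absorbed = 11.47 - 9.89 = 1.58 g
WA% = 1.58 / 9.89 x 100 = 16.0%


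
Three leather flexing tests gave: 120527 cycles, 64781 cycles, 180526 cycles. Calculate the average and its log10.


Average = (120527 + 64781 + 180526) / 3 = 121945 cycles
log10(121945) = 5.09


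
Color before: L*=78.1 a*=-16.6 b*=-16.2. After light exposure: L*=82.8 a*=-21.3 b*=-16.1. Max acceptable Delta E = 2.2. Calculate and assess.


dL = 4.7, da = -4.7, db = 0.1
dE = sqrt((4.7)^2 + (-4.7)^2 + (0.1)^2) = 6.65
Max = 2.2
Passes: No


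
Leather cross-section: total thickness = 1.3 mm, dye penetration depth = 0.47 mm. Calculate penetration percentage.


Penetration% = 0.47 / 1.3 x 100
Penetration = 36.2%


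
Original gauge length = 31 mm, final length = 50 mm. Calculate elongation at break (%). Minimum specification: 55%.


Extension = 50 - 31 = 19 mm
Elongation = 19 / 31 x 100 = 61.3%
Minimum required: 55%
Meets specification: Yes


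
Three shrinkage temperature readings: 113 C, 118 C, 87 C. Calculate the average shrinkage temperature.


Average = (113 + 118 + 87) / 3
Average = 318 / 3 = 106.0 C


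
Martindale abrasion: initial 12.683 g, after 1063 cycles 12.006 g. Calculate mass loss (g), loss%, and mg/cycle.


Loss = 12.683 - 12.006 = 0.677 g
Loss% = 0.677 / 12.683 x 100 = 5.34%
Rate = 0.677 / 1063 x 1000 = 0.637 mg/cycle


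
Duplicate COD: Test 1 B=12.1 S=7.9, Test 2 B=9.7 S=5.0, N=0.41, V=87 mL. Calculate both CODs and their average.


COD1 = (12.1 - 7.9) x 0.41 x 8000 / 87 = 158.3 mg/L
COD2 = (9.7 - 5.0) x 0.41 x 8000 / 87 = 177.2 mg/L
Average = (158.3 + 177.2) / 2 = 167.8 mg/L


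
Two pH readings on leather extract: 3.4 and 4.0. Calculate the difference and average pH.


Difference = |3.4 - 4.0| = 0.6
Average = (3.4 + 4.0) / 2 = 3.70


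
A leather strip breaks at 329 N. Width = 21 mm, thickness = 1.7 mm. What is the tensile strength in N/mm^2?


Cross-sectional area = 21 x 1.7 = 35.7 mm^2
Tensile strength = 329 / 35.7 = 9.22 N/mm^2


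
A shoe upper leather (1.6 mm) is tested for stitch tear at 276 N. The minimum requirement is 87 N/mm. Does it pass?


STS = 276 / 1.6 = 172.5 N/mm
Minimum required: 87 N/mm
Passes: Yes


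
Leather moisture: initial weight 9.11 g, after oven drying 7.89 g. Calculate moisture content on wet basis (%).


Moisture = 9.11 - 7.89 = 1.22 g
MC = 1.22 / 9.11 x 100 = 13.4%


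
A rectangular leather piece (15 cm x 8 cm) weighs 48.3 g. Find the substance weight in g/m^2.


4025.0 g/m^2

Area = 15 x 8 = 120 cm^2
SW = 48.3 / 120 x 10000 = 4025.0 g/m^2


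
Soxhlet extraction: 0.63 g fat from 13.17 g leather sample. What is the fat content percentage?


Fat content = 0.63 / 13.17 x 100
Fat = 4.8%


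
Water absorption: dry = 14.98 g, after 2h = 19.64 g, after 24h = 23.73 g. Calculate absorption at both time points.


2h absorption = 31.1%
24h absorption = 58.4%


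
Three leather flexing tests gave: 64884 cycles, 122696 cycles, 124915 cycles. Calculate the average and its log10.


Average = 104165 cycles
log10 = 5.02

Average = (64884 + 122696 + 124915) / 3 = 104165 cycles
log10(104165) = 5.02


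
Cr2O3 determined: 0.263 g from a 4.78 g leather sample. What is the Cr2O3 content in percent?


Cr2O3% = 0.263 / 4.78 x 100
Cr2O3% = 5.50%


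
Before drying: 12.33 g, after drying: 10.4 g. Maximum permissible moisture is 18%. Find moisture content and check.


Moisture content = 15.7%
Acceptable: Yes


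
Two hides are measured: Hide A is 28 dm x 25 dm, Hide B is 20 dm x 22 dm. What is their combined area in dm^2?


1140 dm^2


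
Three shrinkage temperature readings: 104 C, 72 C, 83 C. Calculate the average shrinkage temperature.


Average = (104 + 72 + 83) / 3
Average = 259 / 3 = 86.3 C


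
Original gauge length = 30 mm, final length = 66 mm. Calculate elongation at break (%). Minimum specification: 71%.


Extension = 66 - 30 = 36 mm
Elongation = 36 / 30 x 100 = 120.0%
Minimum required: 71%
Meets specification: Yes


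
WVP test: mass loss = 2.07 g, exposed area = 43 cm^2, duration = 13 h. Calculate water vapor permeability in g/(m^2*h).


WVP = mass_loss / (area x time) x 10000
WVP = 2.07 / (43 x 13) x 10000
WVP = 2.07 / 559 x 10000 = 37.03 g/(m^2*h)


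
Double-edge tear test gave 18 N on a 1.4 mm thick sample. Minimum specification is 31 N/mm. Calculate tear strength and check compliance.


Tear strength = 18 / 1.4 = 12.9 N/mm
Required minimum = 31 N/mm
Compliant: No


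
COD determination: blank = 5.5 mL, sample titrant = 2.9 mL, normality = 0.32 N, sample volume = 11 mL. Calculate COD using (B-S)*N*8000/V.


605.1 mg/L

COD = (5.5 - 2.9) x 0.32 x 8000 / 11
COD = 2.6 x 0.32 x 8000 / 11
COD = 605.1 mg/L


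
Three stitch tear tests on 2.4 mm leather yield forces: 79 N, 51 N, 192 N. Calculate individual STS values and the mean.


STS1 = 32.9 N/mm
STS2 = 21.3 N/mm
STS3 = 80.0 N/mm
Mean = 44.7 N/mm


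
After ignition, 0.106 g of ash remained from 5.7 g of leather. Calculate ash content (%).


Ash% = 0.106 / 5.7 x 100
Ash% = 1.86%


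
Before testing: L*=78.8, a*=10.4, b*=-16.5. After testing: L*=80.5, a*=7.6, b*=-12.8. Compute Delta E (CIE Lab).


dL = 80.5 - 78.8 = 1.7
da = 7.6 - 10.4 = -2.8
db = -12.8 - (-16.5) = 3.7
dE = sqrt((1.7)^2 + (-2.8)^2 + (3.7)^2) = 4.94


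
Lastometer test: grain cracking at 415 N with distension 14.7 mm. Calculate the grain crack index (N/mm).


Grain crack index = force / distension
Index = 415 / 14.7 = 28.2 N/mm


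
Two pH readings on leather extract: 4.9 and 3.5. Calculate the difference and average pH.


Difference = |4.9 - 3.5| = 1.4
Average = (4.9 + 3.5) / 2 = 4.20


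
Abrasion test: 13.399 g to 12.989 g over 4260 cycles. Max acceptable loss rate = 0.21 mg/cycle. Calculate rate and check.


Loss = 13.399 - 12.989 = 0.410 g
Rate = 0.410 g / 4260 cycles x 1000 = 0.096 mg/cycle
Max = 0.21 mg/cycle
Passes: Yes
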